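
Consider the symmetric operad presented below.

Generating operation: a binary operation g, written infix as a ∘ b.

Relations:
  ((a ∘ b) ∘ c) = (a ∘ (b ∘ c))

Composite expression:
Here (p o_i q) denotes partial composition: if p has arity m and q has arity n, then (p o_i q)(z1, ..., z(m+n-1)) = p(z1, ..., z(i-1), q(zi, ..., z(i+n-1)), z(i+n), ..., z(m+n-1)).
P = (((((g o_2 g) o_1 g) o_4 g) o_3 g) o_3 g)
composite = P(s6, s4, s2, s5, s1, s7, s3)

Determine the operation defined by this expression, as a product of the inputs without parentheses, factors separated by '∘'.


s6 ∘ s4 ∘ s2 ∘ s5 ∘ s1 ∘ s7 ∘ s3

The g-tree's shape is irrelevant; the s-reading-order decides.
(s6 ∘ s4) linearizes to s6 ∘ s4
(s2 ∘ s5) linearizes to s2 ∘ s5
((s2 ∘ s5) ∘ s1) linearizes to s2 ∘ s5 ∘ s1
(s7 ∘ s3) linearizes to s7 ∘ s3
(((s2 ∘ s5) ∘ s1) ∘ (s7 ∘ s3)) linearizes to s2 ∘ s5 ∘ s1 ∘ s7 ∘ s3
((s6 ∘ s4) ∘ (((s2 ∘ s5) ∘ s1) ∘ (s7 ∘ s3))) linearizes to s6 ∘ s4 ∘ s2 ∘ s5 ∘ s1 ∘ s7 ∘ s3


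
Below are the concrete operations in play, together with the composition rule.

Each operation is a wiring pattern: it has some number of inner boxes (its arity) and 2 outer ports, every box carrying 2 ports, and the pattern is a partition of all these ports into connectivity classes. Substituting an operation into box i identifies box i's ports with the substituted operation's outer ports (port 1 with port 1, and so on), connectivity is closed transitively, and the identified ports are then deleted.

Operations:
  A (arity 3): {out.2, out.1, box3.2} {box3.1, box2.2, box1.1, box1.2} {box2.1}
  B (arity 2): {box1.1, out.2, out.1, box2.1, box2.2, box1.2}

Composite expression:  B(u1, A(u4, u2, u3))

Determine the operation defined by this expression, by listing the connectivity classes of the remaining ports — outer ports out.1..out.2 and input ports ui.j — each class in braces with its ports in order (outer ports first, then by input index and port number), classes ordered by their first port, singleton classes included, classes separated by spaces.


{out.1, out.2, u1.1, u1.2, u3.2} {u2.1} {u2.2, u3.1, u4.1, u4.2}

Treat the ports identified at B as solder joints: merge, then drop.
stage A: inputs (u4, u2, u3), connectivity {out.1, out.2, u3.2} {u2.1} {u2.2, u3.1, u4.1, u4.2}, out.j its boundary
stage B: inputs (u1, u4, u2, u3), connectivity {out.1, out.2, u1.1, u1.2, u3.2} {u2.1} {u2.2, u3.1, u4.1, u4.2}, out.j its boundary


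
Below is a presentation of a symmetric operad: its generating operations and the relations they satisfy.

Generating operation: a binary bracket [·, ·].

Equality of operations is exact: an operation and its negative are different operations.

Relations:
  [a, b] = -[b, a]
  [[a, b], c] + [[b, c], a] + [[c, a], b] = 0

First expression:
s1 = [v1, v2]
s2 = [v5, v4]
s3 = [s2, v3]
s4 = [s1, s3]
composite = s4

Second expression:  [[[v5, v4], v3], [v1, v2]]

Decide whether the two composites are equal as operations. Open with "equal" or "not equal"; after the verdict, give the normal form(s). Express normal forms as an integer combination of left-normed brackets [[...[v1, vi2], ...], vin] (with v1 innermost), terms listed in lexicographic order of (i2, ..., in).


not equal; first: [[[[v1, v2], v3], v4], v5] - [[[[v1, v2], v3], v5], v4] - [[[[v1, v2], v4], v5], v3] + [[[[v1, v2], v5], v4], v3]; second: -[[[[v1, v2], v3], v4], v5] + [[[[v1, v2], v3], v5], v4] + [[[[v1, v2], v4], v5], v3] - [[[[v1, v2], v5], v4], v3]

In normal form, the first expression is [[[[v1, v2], v3], v4], v5] - [[[[v1, v2], v3], v5], v4] - [[[[v1, v2], v4], v5], v3] + [[[[v1, v2], v5], v4], v3]
In normal form, the second expression is -[[[[v1, v2], v3], v4], v5] + [[[[v1, v2], v3], v5], v4] + [[[[v1, v2], v4], v5], v3] - [[[[v1, v2], v5], v4], v3]
They disagree, so not equal.


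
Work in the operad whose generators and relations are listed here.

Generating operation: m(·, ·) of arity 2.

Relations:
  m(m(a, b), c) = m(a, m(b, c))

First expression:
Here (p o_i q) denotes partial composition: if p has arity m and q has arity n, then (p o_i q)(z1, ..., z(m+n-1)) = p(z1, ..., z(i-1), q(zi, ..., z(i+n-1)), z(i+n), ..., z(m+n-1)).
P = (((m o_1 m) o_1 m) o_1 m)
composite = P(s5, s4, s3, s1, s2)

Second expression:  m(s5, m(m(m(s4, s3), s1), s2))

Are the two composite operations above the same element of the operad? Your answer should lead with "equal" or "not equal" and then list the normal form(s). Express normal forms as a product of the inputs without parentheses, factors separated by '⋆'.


equal; both compose to s5 ⋆ s4 ⋆ s3 ⋆ s1 ⋆ s2

The first expression reduces to s5 ⋆ s4 ⋆ s3 ⋆ s1 ⋆ s2
The second expression reduces to s5 ⋆ s4 ⋆ s3 ⋆ s1 ⋆ s2
Identical normal forms: equal.


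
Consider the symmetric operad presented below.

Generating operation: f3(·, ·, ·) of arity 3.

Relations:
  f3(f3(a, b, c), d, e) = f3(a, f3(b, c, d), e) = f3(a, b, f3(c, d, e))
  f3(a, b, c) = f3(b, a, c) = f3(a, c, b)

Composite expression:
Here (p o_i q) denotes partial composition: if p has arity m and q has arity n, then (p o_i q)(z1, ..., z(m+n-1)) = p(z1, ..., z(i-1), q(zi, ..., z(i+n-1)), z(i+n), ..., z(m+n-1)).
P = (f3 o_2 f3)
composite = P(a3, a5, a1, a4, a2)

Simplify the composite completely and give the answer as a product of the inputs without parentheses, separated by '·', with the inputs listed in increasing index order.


a1 · a2 · a3 · a4 · a5

Any arrangement under f3 is one operation, so sort the a-inputs.
f3(a5, a1, a4) collapses to a5 · a1 · a4
f3(a3, f3(a5, a1, a4), a2) collapses to a3 · a5 · a1 · a4 · a2
sorting the factors by input index: a1 · a2 · a3 · a4 · a5


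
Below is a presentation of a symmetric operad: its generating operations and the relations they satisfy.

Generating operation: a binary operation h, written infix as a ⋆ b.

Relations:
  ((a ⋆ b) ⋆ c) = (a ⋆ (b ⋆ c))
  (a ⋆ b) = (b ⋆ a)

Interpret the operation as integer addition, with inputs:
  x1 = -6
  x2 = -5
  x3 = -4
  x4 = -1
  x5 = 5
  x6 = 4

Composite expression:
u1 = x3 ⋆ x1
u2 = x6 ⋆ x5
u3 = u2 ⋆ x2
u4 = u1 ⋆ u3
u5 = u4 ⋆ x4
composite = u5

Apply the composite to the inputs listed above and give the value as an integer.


-7

(x3 ⋆ x1) = -10
(x6 ⋆ x5) = 9
((x6 ⋆ x5) ⋆ x2) = 4
((x3 ⋆ x1) ⋆ ((x6 ⋆ x5) ⋆ x2)) = -6
(((x3 ⋆ x1) ⋆ ((x6 ⋆ x5) ⋆ x2)) ⋆ x4) = -7


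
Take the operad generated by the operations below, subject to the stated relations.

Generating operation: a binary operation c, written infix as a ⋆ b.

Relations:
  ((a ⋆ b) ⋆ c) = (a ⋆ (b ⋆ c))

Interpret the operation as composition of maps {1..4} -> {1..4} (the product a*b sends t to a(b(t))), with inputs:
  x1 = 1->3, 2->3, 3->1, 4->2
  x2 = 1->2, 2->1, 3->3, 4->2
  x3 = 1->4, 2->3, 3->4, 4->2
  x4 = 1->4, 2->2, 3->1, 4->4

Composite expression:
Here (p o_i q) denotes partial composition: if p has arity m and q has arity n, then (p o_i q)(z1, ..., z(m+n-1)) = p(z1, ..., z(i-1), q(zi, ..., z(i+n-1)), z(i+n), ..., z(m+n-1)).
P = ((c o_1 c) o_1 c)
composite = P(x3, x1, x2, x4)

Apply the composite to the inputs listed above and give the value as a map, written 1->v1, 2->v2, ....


1->4, 2->4, 3->4, 4->4

(x3 ⋆ x1) = 1->4, 2->4, 3->4, 4->3
((x3 ⋆ x1) ⋆ x2) = 1->4, 2->4, 3->4, 4->4
(((x3 ⋆ x1) ⋆ x2) ⋆ x4) = 1->4, 2->4, 3->4, 4->4


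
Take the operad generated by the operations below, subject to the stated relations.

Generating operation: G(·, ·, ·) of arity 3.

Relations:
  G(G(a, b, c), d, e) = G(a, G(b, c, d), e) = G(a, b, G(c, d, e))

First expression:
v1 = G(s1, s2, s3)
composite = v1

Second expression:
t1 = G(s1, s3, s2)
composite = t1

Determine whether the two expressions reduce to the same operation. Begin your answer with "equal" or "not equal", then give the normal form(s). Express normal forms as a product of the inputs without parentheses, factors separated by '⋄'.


Normal form of the first expression: s1 ⋄ s2 ⋄ s3
Normal form of the second expression: s1 ⋄ s3 ⋄ s2
No match — not equal.

not equal; the first gives s1 ⋄ s2 ⋄ s3 and the second s1 ⋄ s3 ⋄ s2


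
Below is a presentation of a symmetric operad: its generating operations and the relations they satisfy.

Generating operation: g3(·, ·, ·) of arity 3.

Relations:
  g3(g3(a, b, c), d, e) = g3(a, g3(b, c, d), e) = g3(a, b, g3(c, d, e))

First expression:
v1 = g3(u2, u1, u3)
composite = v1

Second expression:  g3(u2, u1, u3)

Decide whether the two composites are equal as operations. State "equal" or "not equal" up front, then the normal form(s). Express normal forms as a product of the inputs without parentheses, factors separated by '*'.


Normal form of the first expression: u2 * u1 * u3
Normal form of the second expression: u2 * u1 * u3
Same normal form: equal.

equal: each reduces to u2 * u1 * u3


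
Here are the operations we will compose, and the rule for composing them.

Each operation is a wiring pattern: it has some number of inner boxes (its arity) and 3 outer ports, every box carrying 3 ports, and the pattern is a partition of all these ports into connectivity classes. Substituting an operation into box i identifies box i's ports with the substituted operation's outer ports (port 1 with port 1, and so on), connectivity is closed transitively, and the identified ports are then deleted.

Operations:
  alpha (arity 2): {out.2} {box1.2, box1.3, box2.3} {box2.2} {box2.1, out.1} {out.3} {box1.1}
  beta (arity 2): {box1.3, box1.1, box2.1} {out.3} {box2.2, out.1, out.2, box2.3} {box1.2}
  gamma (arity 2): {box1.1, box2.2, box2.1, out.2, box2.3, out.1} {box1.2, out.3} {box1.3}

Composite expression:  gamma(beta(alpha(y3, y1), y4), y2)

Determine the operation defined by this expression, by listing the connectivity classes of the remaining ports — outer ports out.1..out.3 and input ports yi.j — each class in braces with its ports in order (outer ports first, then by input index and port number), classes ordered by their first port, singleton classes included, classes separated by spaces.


Two ports join when wires chain via gamma-identified ports.
composing alpha on (y3, y1), with out.j its own outer ports: {out.1, y1.1} {out.2} {out.3} {y1.2} {y1.3, y3.2, y3.3} {y3.1}
composing beta on (y3, y1, y4), with out.j its own outer ports: {out.1, out.2, y4.2, y4.3} {out.3} {y1.1, y4.1} {y1.2} {y1.3, y3.2, y3.3} {y3.1}
composing gamma on (y3, y1, y4, y2), with out.j its own outer ports: {out.1, out.2, out.3, y2.1, y2.2, y2.3, y4.2, y4.3} {y1.1, y4.1} {y1.2} {y1.3, y3.2, y3.3} {y3.1}

{out.1, out.2, out.3, y2.1, y2.2, y2.3, y4.2, y4.3} {y1.1, y4.1} {y1.2} {y1.3, y3.2, y3.3} {y3.1}


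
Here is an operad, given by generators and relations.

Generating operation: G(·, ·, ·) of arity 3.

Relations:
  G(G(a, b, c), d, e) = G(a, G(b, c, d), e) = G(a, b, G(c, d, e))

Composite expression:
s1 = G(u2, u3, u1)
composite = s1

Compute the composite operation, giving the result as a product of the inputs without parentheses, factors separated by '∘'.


u2 ∘ u3 ∘ u1


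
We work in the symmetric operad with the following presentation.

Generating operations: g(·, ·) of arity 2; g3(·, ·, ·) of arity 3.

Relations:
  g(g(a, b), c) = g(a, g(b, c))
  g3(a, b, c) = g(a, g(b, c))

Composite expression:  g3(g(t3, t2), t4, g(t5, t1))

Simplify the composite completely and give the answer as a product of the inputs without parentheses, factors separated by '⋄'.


t3 ⋄ t2 ⋄ t4 ⋄ t5 ⋄ t1

The g3-tree's shape is irrelevant; the t-reading-order decides.
g(t3, t2) spells out as t3 ⋄ t2
g(t5, t1) spells out as t5 ⋄ t1
g3(g(t3, t2), t4, g(t5, t1)) spells out as t3 ⋄ t2 ⋄ t4 ⋄ t5 ⋄ t1


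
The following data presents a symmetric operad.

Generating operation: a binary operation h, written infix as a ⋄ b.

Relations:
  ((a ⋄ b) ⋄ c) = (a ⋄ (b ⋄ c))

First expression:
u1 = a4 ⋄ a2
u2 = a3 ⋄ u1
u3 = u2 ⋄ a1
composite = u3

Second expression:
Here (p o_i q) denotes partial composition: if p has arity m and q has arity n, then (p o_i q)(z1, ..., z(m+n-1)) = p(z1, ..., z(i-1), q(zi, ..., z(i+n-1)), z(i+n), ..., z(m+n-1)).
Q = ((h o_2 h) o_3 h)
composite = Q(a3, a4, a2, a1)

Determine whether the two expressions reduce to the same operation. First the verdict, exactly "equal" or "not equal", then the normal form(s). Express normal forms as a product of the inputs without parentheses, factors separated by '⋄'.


The first expression, normalized: a3 ⋄ a4 ⋄ a2 ⋄ a1
The second expression, normalized: a3 ⋄ a4 ⋄ a2 ⋄ a1
The forms coincide; equal.

equal; the common form is a3 ⋄ a4 ⋄ a2 ⋄ a1


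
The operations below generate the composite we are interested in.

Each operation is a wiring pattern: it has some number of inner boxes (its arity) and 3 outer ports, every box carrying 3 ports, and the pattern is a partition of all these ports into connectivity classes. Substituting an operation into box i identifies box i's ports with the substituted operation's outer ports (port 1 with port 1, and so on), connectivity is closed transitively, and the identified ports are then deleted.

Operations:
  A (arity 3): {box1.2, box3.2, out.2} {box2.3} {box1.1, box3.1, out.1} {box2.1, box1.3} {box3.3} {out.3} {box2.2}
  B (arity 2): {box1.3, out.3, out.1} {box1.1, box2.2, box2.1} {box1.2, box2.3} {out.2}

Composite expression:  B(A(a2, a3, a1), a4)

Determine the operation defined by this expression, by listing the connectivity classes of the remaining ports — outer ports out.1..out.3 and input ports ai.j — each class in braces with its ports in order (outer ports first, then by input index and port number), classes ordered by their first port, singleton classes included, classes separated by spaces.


After gluing at B, chains via deleted ports link the a-ports.
A over (a2, a3, a1) gives {out.1, a1.1, a2.1} {out.2, a1.2, a2.2} {out.3} {a1.3} {a2.3, a3.1} {a3.2} {a3.3}, out.j being that stage's outer ports
B over (a2, a3, a1, a4) gives {out.1, out.3} {out.2} {a1.1, a2.1, a4.1, a4.2} {a1.2, a2.2, a4.3} {a1.3} {a2.3, a3.1} {a3.2} {a3.3}, out.j being that stage's outer ports

{out.1, out.3} {out.2} {a1.1, a2.1, a4.1, a4.2} {a1.2, a2.2, a4.3} {a1.3} {a2.3, a3.1} {a3.2} {a3.3}


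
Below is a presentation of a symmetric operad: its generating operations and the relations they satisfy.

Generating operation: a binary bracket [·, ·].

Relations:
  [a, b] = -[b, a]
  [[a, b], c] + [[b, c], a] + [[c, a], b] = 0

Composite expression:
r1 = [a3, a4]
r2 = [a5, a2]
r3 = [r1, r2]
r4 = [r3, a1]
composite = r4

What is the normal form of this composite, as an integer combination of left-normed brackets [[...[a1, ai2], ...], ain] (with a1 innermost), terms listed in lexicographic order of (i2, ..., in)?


-[[[[a1, a2], a5], a3], a4] + [[[[a1, a2], a5], a4], a3] + [[[[a1, a3], a4], a2], a5] - [[[[a1, a3], a4], a5], a2] - [[[[a1, a4], a3], a2], a5] + [[[[a1, a4], a3], a5], a2] + [[[[a1, a5], a2], a3], a4] - [[[[a1, a5], a2], a4], a3]

Antisymmetry and Jacobi reduce to a1-anchored left-normed brackets.
Composite bracket: [[[a3, a4], [a5, a2]], a1]
Under [a, b] = ab - ba we get 16 signed associative words (2^4 = 16).
Only words starting with a1 matter:
  a1a2a5a3a4 (sign -1) contributes -[[[[a1, a2], a5], a3], a4]
  a1a2a5a4a3 (sign +1) contributes +[[[[a1, a2], a5], a4], a3]
  a1a3a4a2a5 (sign +1) contributes +[[[[a1, a3], a4], a2], a5]
  a1a3a4a5a2 (sign -1) contributes -[[[[a1, a3], a4], a5], a2]
  a1a4a3a2a5 (sign -1) contributes -[[[[a1, a4], a3], a2], a5]
  a1a4a3a5a2 (sign +1) contributes +[[[[a1, a4], a3], a5], a2]
  a1a5a2a3a4 (sign +1) contributes +[[[[a1, a5], a2], a3], a4]
  a1a5a2a4a3 (sign -1) contributes -[[[[a1, a5], a2], a4], a3]


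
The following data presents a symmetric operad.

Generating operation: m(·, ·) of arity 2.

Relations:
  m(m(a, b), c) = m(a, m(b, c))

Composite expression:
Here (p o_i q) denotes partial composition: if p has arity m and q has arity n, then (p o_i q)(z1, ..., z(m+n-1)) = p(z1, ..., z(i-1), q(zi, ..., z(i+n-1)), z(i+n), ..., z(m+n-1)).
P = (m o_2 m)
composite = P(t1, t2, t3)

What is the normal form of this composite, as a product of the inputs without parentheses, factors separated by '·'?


t1 · t2 · t3

The m-tree's shape is irrelevant; the t-reading-order decides.
m(t2, t3) flattens to t2 · t3
m(t1, m(t2, t3)) flattens to t1 · t2 · t3


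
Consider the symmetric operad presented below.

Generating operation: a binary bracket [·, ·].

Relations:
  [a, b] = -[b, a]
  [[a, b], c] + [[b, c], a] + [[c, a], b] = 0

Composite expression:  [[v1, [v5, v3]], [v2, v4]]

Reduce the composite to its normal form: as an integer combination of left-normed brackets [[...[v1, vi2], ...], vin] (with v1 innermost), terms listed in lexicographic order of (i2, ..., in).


Skip Jacobi rewriting: expand, keep v1-initial words, read off terms.
Composite bracket: [[v1, [v5, v3]], [v2, v4]]
Full expansion: 16 signed words from ab - ba (2^4 = 16).
Coefficients come from the v1-initial words:
  sign of v1v3v5v2v4 is -1, so it contributes -[[[[v1, v3], v5], v2], v4]
  sign of v1v3v5v4v2 is +1, so it contributes +[[[[v1, v3], v5], v4], v2]
  sign of v1v5v3v2v4 is +1, so it contributes +[[[[v1, v5], v3], v2], v4]
  sign of v1v5v3v4v2 is -1, so it contributes -[[[[v1, v5], v3], v4], v2]

-[[[[v1, v3], v5], v2], v4] + [[[[v1, v3], v5], v4], v2] + [[[[v1, v5], v3], v2], v4] - [[[[v1, v5], v3], v4], v2]


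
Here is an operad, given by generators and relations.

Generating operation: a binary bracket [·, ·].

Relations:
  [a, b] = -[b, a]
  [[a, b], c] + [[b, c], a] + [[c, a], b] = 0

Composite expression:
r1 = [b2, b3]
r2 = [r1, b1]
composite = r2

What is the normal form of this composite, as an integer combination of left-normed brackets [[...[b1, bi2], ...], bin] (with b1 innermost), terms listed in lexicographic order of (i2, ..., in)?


-[[b1, b2], b3] + [[b1, b3], b2]


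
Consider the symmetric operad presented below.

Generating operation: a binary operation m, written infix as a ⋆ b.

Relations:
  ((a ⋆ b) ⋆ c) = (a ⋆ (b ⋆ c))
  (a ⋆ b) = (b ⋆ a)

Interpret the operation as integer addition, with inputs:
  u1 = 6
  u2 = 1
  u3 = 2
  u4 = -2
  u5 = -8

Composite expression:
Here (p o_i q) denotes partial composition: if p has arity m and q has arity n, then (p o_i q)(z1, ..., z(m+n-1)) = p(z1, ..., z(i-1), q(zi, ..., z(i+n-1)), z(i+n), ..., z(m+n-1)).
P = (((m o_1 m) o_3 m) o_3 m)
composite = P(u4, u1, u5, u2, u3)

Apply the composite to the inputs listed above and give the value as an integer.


-1

(u4 ⋆ u1) = 4
(u5 ⋆ u2) = -7
((u5 ⋆ u2) ⋆ u3) = -5
((u4 ⋆ u1) ⋆ ((u5 ⋆ u2) ⋆ u3)) = -1


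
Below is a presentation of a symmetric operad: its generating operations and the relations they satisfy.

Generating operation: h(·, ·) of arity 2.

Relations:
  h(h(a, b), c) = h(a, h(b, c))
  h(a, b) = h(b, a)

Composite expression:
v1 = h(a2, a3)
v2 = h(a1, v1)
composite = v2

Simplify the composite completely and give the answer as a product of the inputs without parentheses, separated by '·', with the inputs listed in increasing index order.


a1 · a2 · a3

With h associative and commutative, the a-input set is all that matters.
h(a2, a3) flattens to a2 · a3
h(a1, h(a2, a3)) flattens to a1 · a2 · a3
the factors in increasing index order: a1 · a2 · a3


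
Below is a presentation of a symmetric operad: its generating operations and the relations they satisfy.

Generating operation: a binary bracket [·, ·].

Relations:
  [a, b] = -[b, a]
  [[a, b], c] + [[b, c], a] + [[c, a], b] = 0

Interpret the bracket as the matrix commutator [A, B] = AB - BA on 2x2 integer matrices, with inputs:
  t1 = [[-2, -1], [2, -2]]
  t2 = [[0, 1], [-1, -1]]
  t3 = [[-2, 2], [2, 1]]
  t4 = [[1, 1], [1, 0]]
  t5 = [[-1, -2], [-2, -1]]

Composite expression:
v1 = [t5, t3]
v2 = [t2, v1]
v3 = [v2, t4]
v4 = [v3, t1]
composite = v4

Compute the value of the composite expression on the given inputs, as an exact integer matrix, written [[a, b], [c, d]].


[[6, 0], [0, -6]]

[t5, t3] = [[0, -6], [6, 0]]
[t2, [t5, t3]] = [[0, -6], [-6, 0]]
[[t2, [t5, t3]], t4] = [[0, 6], [-6, 0]]
[[[t2, [t5, t3]], t4], t1] = [[6, 0], [0, -6]]


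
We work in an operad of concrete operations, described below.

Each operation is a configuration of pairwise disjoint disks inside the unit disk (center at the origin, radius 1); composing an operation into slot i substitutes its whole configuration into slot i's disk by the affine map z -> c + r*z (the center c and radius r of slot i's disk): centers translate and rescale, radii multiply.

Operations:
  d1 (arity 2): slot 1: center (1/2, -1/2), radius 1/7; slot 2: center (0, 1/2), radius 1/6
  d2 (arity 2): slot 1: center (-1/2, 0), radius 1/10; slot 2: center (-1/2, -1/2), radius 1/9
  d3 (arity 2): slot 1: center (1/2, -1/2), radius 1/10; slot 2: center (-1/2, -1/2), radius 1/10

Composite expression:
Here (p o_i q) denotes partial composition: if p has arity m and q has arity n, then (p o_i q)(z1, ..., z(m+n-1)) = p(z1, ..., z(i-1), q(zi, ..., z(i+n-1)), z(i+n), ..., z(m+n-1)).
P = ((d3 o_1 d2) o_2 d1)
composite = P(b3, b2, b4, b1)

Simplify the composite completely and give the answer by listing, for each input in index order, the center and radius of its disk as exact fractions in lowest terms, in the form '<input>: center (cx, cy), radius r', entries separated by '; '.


b1: center (-1/2, -1/2), radius 1/10; b2: center (41/90, -5/9), radius 1/630; b3: center (9/20, -1/2), radius 1/100; b4: center (9/20, -49/90), radius 1/540

Nesting under d3 composes maps z -> c + r*z down each b-path.
b3 passes through 2 substitutions, ending at center (9/20, -1/2), radius 1/100
b2 passes through 3 substitutions, ending at center (41/90, -5/9), radius 1/630
b4 passes through 3 substitutions, ending at center (9/20, -49/90), radius 1/540
b1 passes through 1 substitution, ending at center (-1/2, -1/2), radius 1/10


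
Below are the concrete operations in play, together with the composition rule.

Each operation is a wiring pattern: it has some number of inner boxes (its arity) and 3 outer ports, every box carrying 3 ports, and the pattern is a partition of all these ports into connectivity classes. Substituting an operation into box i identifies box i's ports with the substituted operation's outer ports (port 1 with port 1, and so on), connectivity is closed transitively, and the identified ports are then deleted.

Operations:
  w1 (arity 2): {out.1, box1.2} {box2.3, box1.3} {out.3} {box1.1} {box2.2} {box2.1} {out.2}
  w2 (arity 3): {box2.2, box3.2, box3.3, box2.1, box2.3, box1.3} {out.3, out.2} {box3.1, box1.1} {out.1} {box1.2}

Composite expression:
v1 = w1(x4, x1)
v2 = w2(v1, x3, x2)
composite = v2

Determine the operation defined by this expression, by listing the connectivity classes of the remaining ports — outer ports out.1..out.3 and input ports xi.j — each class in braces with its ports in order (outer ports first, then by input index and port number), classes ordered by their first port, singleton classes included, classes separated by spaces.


Connectivity passes through glued w2-boundaries; trace each wire chain.
the subtree at w1 composes to {out.1, x4.2} {out.2} {out.3} {x1.1} {x1.2} {x1.3, x4.3} {x4.1} on (x4, x1); out.j = own outer ports
the subtree at w2 composes to {out.1} {out.2, out.3} {x1.1} {x1.2} {x1.3, x4.3} {x2.1, x4.2} {x2.2, x2.3, x3.1, x3.2, x3.3} {x4.1} on (x4, x1, x3, x2); out.j = own outer ports

{out.1} {out.2, out.3} {x1.1} {x1.2} {x1.3, x4.3} {x2.1, x4.2} {x2.2, x2.3, x3.1, x3.2, x3.3} {x4.1}


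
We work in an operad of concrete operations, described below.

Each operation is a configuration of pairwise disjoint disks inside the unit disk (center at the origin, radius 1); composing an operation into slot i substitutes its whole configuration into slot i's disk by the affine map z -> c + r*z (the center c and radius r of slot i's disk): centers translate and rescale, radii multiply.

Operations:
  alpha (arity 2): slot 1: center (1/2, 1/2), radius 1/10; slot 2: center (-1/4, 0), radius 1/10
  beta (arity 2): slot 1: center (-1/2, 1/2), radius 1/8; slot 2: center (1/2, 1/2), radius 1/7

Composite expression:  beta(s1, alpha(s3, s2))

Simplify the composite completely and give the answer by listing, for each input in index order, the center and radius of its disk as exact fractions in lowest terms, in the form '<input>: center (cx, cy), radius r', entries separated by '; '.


s1: center (-1/2, 1/2), radius 1/8; s2: center (13/28, 1/2), radius 1/70; s3: center (4/7, 4/7), radius 1/70

Only the slot chain above each s matters under beta; compose those maps.
s1 passes through 1 substitution, ending at center (-1/2, 1/2), radius 1/8
s3 passes through 2 substitutions, ending at center (4/7, 4/7), radius 1/70
s2 passes through 2 substitutions, ending at center (13/28, 1/2), radius 1/70


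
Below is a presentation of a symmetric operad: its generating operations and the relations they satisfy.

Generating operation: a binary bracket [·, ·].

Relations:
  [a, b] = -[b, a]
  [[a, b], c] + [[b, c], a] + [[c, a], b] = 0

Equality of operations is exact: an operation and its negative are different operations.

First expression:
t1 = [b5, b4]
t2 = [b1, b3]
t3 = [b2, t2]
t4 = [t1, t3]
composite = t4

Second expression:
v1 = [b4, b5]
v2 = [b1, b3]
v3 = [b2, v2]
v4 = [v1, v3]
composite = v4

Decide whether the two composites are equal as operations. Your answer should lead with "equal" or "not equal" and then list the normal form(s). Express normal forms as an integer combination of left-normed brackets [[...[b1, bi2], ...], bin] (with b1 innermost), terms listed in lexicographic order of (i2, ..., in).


not equal; the first gives -[[[[b1, b3], b2], b4], b5] + [[[[b1, b3], b2], b5], b4] and the second [[[[b1, b3], b2], b4], b5] - [[[[b1, b3], b2], b5], b4]

The first composite normalizes to -[[[[b1, b3], b2], b4], b5] + [[[[b1, b3], b2], b5], b4]
The second composite normalizes to [[[[b1, b3], b2], b4], b5] - [[[[b1, b3], b2], b5], b4]
The forms do not match — not equal.


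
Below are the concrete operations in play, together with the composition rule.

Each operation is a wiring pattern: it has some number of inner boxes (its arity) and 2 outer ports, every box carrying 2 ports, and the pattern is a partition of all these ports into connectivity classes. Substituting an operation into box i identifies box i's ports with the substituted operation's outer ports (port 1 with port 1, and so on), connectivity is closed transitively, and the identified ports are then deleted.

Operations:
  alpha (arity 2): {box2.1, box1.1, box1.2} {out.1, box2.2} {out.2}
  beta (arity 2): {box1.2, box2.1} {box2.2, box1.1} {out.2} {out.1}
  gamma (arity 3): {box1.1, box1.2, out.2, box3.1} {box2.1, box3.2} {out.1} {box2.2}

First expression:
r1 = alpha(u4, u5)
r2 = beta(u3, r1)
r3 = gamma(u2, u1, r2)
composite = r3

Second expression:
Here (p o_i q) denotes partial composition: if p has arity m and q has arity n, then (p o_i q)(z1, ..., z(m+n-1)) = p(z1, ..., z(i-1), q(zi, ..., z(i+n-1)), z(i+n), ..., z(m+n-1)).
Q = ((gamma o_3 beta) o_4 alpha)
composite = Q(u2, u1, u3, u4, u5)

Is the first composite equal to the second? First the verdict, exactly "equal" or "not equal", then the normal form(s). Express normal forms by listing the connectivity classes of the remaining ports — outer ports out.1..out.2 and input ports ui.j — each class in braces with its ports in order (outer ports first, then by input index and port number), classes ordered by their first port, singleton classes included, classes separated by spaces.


The first expression reduces to {out.1} {out.2, u2.1, u2.2} {u1.1} {u1.2} {u3.1} {u3.2, u5.2} {u4.1, u4.2, u5.1}
The second expression reduces to {out.1} {out.2, u2.1, u2.2} {u1.1} {u1.2} {u3.1} {u3.2, u5.2} {u4.1, u4.2, u5.1}
The normal forms match — equal.

equal; the common form is {out.1} {out.2, u2.1, u2.2} {u1.1} {u1.2} {u3.1} {u3.2, u5.2} {u4.1, u4.2, u5.1}


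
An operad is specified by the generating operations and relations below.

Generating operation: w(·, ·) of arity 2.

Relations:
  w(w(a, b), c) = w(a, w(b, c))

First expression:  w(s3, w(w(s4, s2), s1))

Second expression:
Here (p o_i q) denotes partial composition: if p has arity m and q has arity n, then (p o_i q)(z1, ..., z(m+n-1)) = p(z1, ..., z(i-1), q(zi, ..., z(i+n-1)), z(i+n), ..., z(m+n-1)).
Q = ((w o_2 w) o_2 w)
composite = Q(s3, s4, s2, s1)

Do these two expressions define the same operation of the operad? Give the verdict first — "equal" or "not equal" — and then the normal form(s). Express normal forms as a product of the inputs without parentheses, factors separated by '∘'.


equal — both sides give s3 ∘ s4 ∘ s2 ∘ s1

The first expression, normalized: s3 ∘ s4 ∘ s2 ∘ s1
The second expression, normalized: s3 ∘ s4 ∘ s2 ∘ s1
One common form — equal.


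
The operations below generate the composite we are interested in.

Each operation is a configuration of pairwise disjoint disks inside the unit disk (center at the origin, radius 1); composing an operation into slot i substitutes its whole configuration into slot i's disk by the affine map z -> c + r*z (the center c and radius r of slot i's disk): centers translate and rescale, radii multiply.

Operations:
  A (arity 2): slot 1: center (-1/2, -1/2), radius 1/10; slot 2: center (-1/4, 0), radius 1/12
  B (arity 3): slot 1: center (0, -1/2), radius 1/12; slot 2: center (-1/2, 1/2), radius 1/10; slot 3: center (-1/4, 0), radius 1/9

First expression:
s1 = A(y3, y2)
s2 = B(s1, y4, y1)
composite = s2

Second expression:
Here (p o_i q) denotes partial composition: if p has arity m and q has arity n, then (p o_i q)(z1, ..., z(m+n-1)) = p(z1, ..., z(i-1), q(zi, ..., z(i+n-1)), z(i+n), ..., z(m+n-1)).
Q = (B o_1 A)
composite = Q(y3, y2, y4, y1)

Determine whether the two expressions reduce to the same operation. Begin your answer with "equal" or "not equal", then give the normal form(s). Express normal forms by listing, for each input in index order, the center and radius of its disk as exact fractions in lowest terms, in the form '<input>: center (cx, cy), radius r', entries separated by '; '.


equal; both compose to y1: center (-1/4, 0), radius 1/9; y2: center (-1/48, -1/2), radius 1/144; y3: center (-1/24, -13/24), radius 1/120; y4: center (-1/2, 1/2), radius 1/10

Normal form of the first expression: y1: center (-1/4, 0), radius 1/9; y2: center (-1/48, -1/2), radius 1/144; y3: center (-1/24, -13/24), radius 1/120; y4: center (-1/2, 1/2), radius 1/10
Normal form of the second expression: y1: center (-1/4, 0), radius 1/9; y2: center (-1/48, -1/2), radius 1/144; y3: center (-1/24, -13/24), radius 1/120; y4: center (-1/2, 1/2), radius 1/10
One common form — equal.


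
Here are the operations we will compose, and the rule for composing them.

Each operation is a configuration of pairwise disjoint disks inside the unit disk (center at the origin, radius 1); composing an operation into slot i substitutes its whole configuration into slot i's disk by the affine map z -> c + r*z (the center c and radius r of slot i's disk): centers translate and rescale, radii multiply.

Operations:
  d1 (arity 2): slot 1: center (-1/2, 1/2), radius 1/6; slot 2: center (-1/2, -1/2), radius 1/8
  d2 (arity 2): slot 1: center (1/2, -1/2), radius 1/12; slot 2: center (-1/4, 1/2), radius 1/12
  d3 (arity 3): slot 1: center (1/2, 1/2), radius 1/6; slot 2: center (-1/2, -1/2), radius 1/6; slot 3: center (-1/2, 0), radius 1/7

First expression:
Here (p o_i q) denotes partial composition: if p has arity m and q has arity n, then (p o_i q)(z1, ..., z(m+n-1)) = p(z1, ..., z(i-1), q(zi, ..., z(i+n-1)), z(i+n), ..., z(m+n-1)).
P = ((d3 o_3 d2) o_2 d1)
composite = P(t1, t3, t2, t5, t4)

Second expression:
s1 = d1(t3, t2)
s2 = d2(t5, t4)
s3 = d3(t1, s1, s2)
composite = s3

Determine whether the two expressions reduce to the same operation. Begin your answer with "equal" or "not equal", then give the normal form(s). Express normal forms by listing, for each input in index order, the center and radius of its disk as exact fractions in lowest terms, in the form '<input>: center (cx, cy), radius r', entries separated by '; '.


The first composite normalizes to t1: center (1/2, 1/2), radius 1/6; t2: center (-7/12, -7/12), radius 1/48; t3: center (-7/12, -5/12), radius 1/36; t4: center (-15/28, 1/14), radius 1/84; t5: center (-3/7, -1/14), radius 1/84
The second composite normalizes to t1: center (1/2, 1/2), radius 1/6; t2: center (-7/12, -7/12), radius 1/48; t3: center (-7/12, -5/12), radius 1/36; t4: center (-15/28, 1/14), radius 1/84; t5: center (-3/7, -1/14), radius 1/84
Both agree, so they are equal.

equal: each reduces to t1: center (1/2, 1/2), radius 1/6; t2: center (-7/12, -7/12), radius 1/48; t3: center (-7/12, -5/12), radius 1/36; t4: center (-15/28, 1/14), radius 1/84; t5: center (-3/7, -1/14), radius 1/84


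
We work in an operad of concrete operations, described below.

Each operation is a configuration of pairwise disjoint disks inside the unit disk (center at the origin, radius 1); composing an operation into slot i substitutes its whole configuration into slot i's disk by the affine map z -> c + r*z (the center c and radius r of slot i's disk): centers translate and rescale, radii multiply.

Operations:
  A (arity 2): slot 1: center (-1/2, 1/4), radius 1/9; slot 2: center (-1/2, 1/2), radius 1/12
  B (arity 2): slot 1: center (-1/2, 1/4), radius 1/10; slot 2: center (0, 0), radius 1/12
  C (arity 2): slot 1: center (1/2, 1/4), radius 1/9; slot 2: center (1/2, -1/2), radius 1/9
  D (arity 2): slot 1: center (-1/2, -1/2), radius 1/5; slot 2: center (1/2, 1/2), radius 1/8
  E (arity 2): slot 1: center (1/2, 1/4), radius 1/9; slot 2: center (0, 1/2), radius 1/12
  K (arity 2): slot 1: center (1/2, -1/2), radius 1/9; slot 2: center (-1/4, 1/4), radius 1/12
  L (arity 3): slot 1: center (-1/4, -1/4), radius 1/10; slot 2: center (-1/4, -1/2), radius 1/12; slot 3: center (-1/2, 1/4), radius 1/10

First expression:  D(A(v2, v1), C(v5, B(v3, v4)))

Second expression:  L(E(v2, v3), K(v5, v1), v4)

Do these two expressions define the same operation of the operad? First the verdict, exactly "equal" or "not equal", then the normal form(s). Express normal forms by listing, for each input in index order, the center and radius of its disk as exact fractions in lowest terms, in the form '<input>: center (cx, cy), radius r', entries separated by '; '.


not equal; first: v1: center (-3/5, -2/5), radius 1/60; v2: center (-3/5, -9/20), radius 1/45; v3: center (5/9, 127/288), radius 1/720; v4: center (9/16, 7/16), radius 1/864; v5: center (9/16, 17/32), radius 1/72; second: v1: center (-13/48, -23/48), radius 1/144; v2: center (-1/5, -9/40), radius 1/90; v3: center (-1/4, -1/5), radius 1/120; v4: center (-1/2, 1/4), radius 1/10; v5: center (-5/24, -13/24), radius 1/108


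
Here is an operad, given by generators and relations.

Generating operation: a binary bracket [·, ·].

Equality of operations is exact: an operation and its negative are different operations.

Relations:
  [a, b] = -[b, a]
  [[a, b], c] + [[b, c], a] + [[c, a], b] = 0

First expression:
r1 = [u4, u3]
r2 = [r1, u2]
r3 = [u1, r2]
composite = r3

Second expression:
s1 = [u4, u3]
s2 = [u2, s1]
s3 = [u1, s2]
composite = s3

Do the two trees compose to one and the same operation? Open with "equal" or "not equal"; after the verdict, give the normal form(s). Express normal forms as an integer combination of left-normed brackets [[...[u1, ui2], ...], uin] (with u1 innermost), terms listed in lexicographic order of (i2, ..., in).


not equal; first: [[[u1, u2], u3], u4] - [[[u1, u2], u4], u3] - [[[u1, u3], u4], u2] + [[[u1, u4], u3], u2]; second: -[[[u1, u2], u3], u4] + [[[u1, u2], u4], u3] + [[[u1, u3], u4], u2] - [[[u1, u4], u3], u2]


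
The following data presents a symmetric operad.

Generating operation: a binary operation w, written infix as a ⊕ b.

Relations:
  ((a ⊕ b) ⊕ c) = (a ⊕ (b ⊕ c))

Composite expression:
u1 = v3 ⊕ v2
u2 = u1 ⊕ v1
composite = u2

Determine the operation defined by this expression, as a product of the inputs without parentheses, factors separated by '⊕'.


v3 ⊕ v2 ⊕ v1

Every regrouping of w is equal, so read the v-inputs in written order.
(v3 ⊕ v2) collapses to v3 ⊕ v2
((v3 ⊕ v2) ⊕ v1) collapses to v3 ⊕ v2 ⊕ v1


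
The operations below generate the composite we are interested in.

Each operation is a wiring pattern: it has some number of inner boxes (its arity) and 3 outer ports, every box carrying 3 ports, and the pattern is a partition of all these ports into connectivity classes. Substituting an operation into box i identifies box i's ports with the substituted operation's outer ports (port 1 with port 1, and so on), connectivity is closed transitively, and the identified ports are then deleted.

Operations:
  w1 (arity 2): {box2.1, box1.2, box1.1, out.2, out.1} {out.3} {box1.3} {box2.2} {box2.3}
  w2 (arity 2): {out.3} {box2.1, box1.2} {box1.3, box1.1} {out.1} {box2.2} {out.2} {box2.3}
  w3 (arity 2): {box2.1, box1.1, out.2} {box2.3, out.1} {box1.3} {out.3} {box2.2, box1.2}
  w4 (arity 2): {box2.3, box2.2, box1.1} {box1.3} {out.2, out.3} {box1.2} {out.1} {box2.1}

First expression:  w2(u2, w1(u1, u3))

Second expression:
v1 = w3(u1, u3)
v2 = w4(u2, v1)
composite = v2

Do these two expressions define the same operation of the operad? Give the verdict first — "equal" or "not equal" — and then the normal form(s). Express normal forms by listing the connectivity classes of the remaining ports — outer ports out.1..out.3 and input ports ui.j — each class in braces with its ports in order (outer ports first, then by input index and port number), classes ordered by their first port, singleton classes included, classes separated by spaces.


Normal form of the first expression: {out.1} {out.2} {out.3} {u1.1, u1.2, u2.2, u3.1} {u1.3} {u2.1, u2.3} {u3.2} {u3.3}
Normal form of the second expression: {out.1} {out.2, out.3} {u1.1, u2.1, u3.1} {u1.2, u3.2} {u1.3} {u2.2} {u2.3} {u3.3}
The normal forms differ: not equal.

not equal — first {out.1} {out.2} {out.3} {u1.1, u1.2, u2.2, u3.1} {u1.3} {u2.1, u2.3} {u3.2} {u3.3}, second {out.1} {out.2, out.3} {u1.1, u2.1, u3.1} {u1.2, u3.2} {u1.3} {u2.2} {u2.3} {u3.3}


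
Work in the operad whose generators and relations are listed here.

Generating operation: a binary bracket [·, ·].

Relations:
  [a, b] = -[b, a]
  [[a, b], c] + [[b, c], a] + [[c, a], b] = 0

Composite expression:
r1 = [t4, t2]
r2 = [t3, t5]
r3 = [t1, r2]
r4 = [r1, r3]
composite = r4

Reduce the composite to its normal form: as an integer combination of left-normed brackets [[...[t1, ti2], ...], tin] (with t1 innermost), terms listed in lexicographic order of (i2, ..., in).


[[[[t1, t3], t5], t2], t4] - [[[[t1, t3], t5], t4], t2] - [[[[t1, t5], t3], t2], t4] + [[[[t1, t5], t3], t4], t2]

Antisymmetry and Jacobi reduce to t1-anchored left-normed brackets.
Composite bracket: [[t4, t2], [t1, [t3, t5]]]
The bracket unfolds into 16 signed words via [a, b] = ab - ba (2^4 = 16).
The t1-initial words carry the normal form:
  t1t3t5t2t4 appears with sign +1, giving the term +[[[[t1, t3], t5], t2], t4]
  t1t3t5t4t2 appears with sign -1, giving the term -[[[[t1, t3], t5], t4], t2]
  t1t5t3t2t4 appears with sign -1, giving the term -[[[[t1, t5], t3], t2], t4]
  t1t5t3t4t2 appears with sign +1, giving the term +[[[[t1, t5], t3], t4], t2]


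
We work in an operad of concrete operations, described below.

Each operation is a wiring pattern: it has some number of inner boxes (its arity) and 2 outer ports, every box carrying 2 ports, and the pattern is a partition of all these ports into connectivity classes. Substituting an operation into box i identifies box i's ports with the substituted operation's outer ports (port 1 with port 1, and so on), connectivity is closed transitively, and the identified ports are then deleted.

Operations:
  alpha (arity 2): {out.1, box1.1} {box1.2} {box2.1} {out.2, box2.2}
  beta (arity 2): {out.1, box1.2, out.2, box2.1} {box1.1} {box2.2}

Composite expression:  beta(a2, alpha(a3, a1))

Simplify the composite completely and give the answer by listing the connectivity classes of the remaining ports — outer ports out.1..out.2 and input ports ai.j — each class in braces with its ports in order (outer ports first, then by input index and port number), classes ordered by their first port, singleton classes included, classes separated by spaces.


{out.1, out.2, a2.2, a3.1} {a1.1} {a1.2} {a2.1} {a3.2}

Two ports join when wires chain via beta-identified ports.
after alpha, the pattern on (a3, a1) reads {out.1, a3.1} {out.2, a1.2} {a1.1} {a3.2} (out.j = its outer ports)
after beta, the pattern on (a2, a3, a1) reads {out.1, out.2, a2.2, a3.1} {a1.1} {a1.2} {a2.1} {a3.2} (out.j = its outer ports)
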